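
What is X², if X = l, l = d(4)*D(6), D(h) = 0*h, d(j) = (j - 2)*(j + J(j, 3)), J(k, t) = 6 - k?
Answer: 0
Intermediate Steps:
d(j) = -12 + 6*j (d(j) = (j - 2)*(j + (6 - j)) = (-2 + j)*6 = -12 + 6*j)
D(h) = 0
l = 0 (l = (-12 + 6*4)*0 = (-12 + 24)*0 = 12*0 = 0)
X = 0
X² = 0² = 0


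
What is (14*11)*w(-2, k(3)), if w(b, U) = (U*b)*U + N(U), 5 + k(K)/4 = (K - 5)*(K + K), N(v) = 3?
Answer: -1423730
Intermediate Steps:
k(K) = -20 + 8*K*(-5 + K) (k(K) = -20 + 4*((K - 5)*(K + K)) = -20 + 4*((-5 + K)*(2*K)) = -20 + 4*(2*K*(-5 + K)) = -20 + 8*K*(-5 + K))
w(b, U) = 3 + b*U² (w(b, U) = (U*b)*U + 3 = b*U² + 3 = 3 + b*U²)
(14*11)*w(-2, k(3)) = (14*11)*(3 - 2*(-20 - 40*3 + 8*3²)²) = 154*(3 - 2*(-20 - 120 + 8*9)²) = 154*(3 - 2*(-20 - 120 + 72)²) = 154*(3 - 2*(-68)²) = 154*(3 - 2*4624) = 154*(3 - 9248) = 154*(-9245) = -1423730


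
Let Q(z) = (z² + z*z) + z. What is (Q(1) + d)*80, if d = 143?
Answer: 11680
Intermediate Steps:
Q(z) = z + 2*z² (Q(z) = (z² + z²) + z = 2*z² + z = z + 2*z²)
(Q(1) + d)*80 = (1*(1 + 2*1) + 143)*80 = (1*(1 + 2) + 143)*80 = (1*3 + 143)*80 = (3 + 143)*80 = 146*80 = 11680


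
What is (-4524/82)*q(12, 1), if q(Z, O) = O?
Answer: -2262/41 ≈ -55.171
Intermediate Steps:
(-4524/82)*q(12, 1) = -4524/82*1 = -26*87/41*1 = -2262/41*1 = -2262/41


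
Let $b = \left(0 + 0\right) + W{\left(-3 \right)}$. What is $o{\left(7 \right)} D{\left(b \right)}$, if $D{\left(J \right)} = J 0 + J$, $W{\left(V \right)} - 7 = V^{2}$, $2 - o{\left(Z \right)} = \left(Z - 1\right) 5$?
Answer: $-448$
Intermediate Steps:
$o{\left(Z \right)} = 7 - 5 Z$ ($o{\left(Z \right)} = 2 - \left(Z - 1\right) 5 = 2 - \left(-1 + Z\right) 5 = 2 - \left(-5 + 5 Z\right) = 7 - 5 Z$)
$W{\left(V \right)} = 7 + V^{2}$
$b = 16$ ($b = \left(0 + 0\right) + \left(7 + \left(-3\right)^{2}\right) = 0 + \left(7 + 9\right) = 0 + 16 = 16$)
$D{\left(J \right)} = J$ ($D{\left(J \right)} = 0 + J = J$)
$o{\left(7 \right)} D{\left(b \right)} = \left(7 - 35\right) 16 = \left(-28\right) 16 = -448$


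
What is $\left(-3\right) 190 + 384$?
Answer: $-186$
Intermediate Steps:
$\left(-3\right) 190 + 384 = -570 + 384 = -186$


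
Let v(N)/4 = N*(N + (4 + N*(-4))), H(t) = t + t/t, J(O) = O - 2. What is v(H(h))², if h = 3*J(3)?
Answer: 16384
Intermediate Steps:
J(O) = -2 + O
h = 3 (h = 3*(-2 + 3) = 3*1 = 3)
H(t) = 1 + t (H(t) = t + 1 = 1 + t)
v(N) = 4*N*(4 - 3*N) (v(N) = 4*(N*(N + (4 + N*(-4)))) = 4*(N*(N + (4 - 4*N))) = 4*(N*(4 - 3*N)) = 4*N*(4 - 3*N))
v(H(h))² = (4*(1 + 3)*(4 - 3*(1 + 3)))² = (4*4*(4 - 3*4))² = (4*4*(4 - 12))² = (4*4*(-8))² = (-128)² = 16384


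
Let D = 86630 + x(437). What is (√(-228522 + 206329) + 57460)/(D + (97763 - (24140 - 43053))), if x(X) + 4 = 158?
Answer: 2873/10173 + I*√22193/203460 ≈ 0.28241 + 0.0007322*I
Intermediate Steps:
x(X) = 154 (x(X) = -4 + 158 = 154)
D = 86784 (D = 86630 + 154 = 86784)
(√(-228522 + 206329) + 57460)/(D + (97763 - (24140 - 43053))) = (√(-228522 + 206329) + 57460)/(86784 + (97763 - (24140 - 43053))) = (√(-22193) + 57460)/(86784 + (97763 - 1*(-18913))) = (I*√22193 + 57460)/(86784 + (97763 + 18913)) = (57460 + I*√22193)/(86784 + 116676) = (57460 + I*√22193)/203460 = (57460 + I*√22193)*(1/203460) = 2873/10173 + I*√22193/203460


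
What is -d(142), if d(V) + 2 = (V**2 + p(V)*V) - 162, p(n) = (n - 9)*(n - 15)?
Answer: -2418522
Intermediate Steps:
p(n) = (-15 + n)*(-9 + n) (p(n) = (-9 + n)*(-15 + n) = (-15 + n)*(-9 + n))
d(V) = -164 + V**2 + V*(135 + V**2 - 24*V) (d(V) = -2 + ((V**2 + (135 + V**2 - 24*V)*V) - 162) = -2 + ((V**2 + V*(135 + V**2 - 24*V)) - 162) = -2 + (-162 + V**2 + V*(135 + V**2 - 24*V)) = -164 + V**2 + V*(135 + V**2 - 24*V))
-d(142) = -(-164 + 142**3 - 23*142**2 + 135*142) = -(-164 + 2863288 - 23*20164 + 19170) = -(-164 + 2863288 - 463772 + 19170) = -1*2418522 = -2418522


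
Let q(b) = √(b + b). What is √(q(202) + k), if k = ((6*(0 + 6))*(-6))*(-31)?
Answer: √(6696 + 2*√101) ≈ 81.952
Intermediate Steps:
k = 6696 (k = ((6*6)*(-6))*(-31) = (36*(-6))*(-31) = -216*(-31) = 6696)
q(b) = √2*√b (q(b) = √(2*b) = √2*√b)
√(q(202) + k) = √(√2*√202 + 6696) = √(2*√101 + 6696) = √(6696 + 2*√101)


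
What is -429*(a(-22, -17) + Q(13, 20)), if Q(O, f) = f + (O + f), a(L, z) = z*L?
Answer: -183183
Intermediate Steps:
a(L, z) = L*z
Q(O, f) = O + 2*f
-429*(a(-22, -17) + Q(13, 20)) = -429*(-22*(-17) + (13 + 2*20)) = -429*(374 + (13 + 40)) = -429*(374 + 53) = -429*427 = -183183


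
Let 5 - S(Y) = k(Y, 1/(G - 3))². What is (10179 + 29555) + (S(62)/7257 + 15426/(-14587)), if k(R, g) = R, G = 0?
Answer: 4205988223531/105857859 ≈ 39732.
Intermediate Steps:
S(Y) = 5 - Y²
(10179 + 29555) + (S(62)/7257 + 15426/(-14587)) = (10179 + 29555) + ((5 - 1*62²)/7257 + 15426/(-14587)) = 39734 + ((5 - 1*3844)*(1/7257) + 15426*(-1/14587)) = 39734 + ((5 - 3844)*(1/7257) - 15426/14587) = 39734 + (-3839*1/7257 - 15426/14587) = 39734 + (-3839/7257 - 15426/14587) = 39734 - 167945975/105857859 = 4205988223531/105857859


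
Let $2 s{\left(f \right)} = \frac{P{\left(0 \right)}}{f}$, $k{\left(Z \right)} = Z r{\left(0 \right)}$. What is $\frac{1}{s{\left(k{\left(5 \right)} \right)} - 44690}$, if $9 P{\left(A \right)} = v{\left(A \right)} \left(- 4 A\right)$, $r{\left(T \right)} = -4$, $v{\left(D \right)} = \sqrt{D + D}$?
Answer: $- \frac{1}{44690} \approx -2.2376 \cdot 10^{-5}$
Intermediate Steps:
$v{\left(D \right)} = \sqrt{2} \sqrt{D}$ ($v{\left(D \right)} = \sqrt{2 D} = \sqrt{2} \sqrt{D}$)
$P{\left(A \right)} = - \frac{4 \sqrt{2} A^{\frac{3}{2}}}{9}$ ($P{\left(A \right)} = \frac{\sqrt{2} \sqrt{A} \left(- 4 A\right)}{9} = \frac{\left(-4\right) \sqrt{2} A^{\frac{3}{2}}}{9} = - \frac{4 \sqrt{2} A^{\frac{3}{2}}}{9}$)
$k{\left(Z \right)} = - 4 Z$ ($k{\left(Z \right)} = Z \left(-4\right) = - 4 Z$)
$s{\left(f \right)} = 0$ ($s{\left(f \right)} = \frac{- \frac{4 \sqrt{2} \cdot 0^{\frac{3}{2}}}{9} \frac{1}{f}}{2} = \frac{\left(- \frac{4}{9}\right) \sqrt{2} \cdot 0 \frac{1}{f}}{2} = \frac{0 \frac{1}{f}}{2} = \frac{1}{2} \cdot 0 = 0$)
$\frac{1}{s{\left(k{\left(5 \right)} \right)} - 44690} = \frac{1}{0 - 44690} = \frac{1}{-44690} = - \frac{1}{44690}$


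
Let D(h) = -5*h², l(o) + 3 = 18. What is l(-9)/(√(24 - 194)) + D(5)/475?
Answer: -5/19 - 3*I*√170/34 ≈ -0.26316 - 1.1504*I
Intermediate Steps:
l(o) = 15 (l(o) = -3 + 18 = 15)
l(-9)/(√(24 - 194)) + D(5)/475 = 15/(√(24 - 194)) - 5*5²/475 = 15/(√(-170)) - 5*25*(1/475) = 15/((I*√170)) - 125*1/475 = 15*(-I*√170/170) - 5/19 = -3*I*√170/34 - 5/19 = -5/19 - 3*I*√170/34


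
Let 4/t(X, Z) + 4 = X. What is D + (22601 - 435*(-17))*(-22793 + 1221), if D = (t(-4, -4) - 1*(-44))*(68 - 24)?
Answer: -647071798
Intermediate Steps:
t(X, Z) = 4/(-4 + X)
D = 1914 (D = (4/(-4 - 4) - 1*(-44))*(68 - 24) = (4/(-8) + 44)*44 = (4*(-⅛) + 44)*44 = (-½ + 44)*44 = (87/2)*44 = 1914)
D + (22601 - 435*(-17))*(-22793 + 1221) = 1914 + (22601 - 435*(-17))*(-22793 + 1221) = 1914 + (22601 + 7395)*(-21572) = 1914 + 29996*(-21572) = 1914 - 647073712 = -647071798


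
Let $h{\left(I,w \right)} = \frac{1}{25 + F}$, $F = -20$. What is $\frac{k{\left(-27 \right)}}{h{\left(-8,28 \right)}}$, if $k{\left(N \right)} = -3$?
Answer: $-15$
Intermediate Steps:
$h{\left(I,w \right)} = \frac{1}{5}$ ($h{\left(I,w \right)} = \frac{1}{25 - 20} = \frac{1}{5}$)
$\frac{k{\left(-27 \right)}}{h{\left(-8,28 \right)}} = - 3 \frac{1}{\frac{1}{5}} = \left(-3\right) 5 = -15$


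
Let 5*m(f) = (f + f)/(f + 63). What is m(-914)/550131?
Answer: 1828/2340807405 ≈ 7.8093e-7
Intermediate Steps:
m(f) = 2*f/(5*(63 + f)) (m(f) = ((f + f)/(f + 63))/5 = ((2*f)/(63 + f))/5 = (2*f/(63 + f))/5 = 2*f/(5*(63 + f)))
m(-914)/550131 = ((2/5)*(-914)/(63 - 914))/550131 = ((2/5)*(-914)/(-851))*(1/550131) = ((2/5)*(-914)*(-1/851))*(1/550131) = (1828/4255)*(1/550131) = 1828/2340807405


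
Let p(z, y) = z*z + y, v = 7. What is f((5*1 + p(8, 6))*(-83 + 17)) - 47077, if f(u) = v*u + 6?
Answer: -81721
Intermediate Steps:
p(z, y) = y + z² (p(z, y) = z² + y = y + z²)
f(u) = 6 + 7*u (f(u) = 7*u + 6 = 6 + 7*u)
f((5*1 + p(8, 6))*(-83 + 17)) - 47077 = (6 + 7*((5*1 + (6 + 8²))*(-83 + 17))) - 47077 = (6 + 7*((5 + (6 + 64))*(-66))) - 47077 = (6 + 7*((5 + 70)*(-66))) - 47077 = (6 + 7*(75*(-66))) - 47077 = (6 + 7*(-4950)) - 47077 = (6 - 34650) - 47077 = -34644 - 47077 = -81721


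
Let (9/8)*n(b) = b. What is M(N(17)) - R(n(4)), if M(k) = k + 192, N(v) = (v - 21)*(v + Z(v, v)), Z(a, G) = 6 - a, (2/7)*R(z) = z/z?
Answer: 329/2 ≈ 164.50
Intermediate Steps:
n(b) = 8*b/9
R(z) = 7/2 (R(z) = 7*(z/z)/2 = (7/2)*1 = 7/2)
N(v) = -126 + 6*v (N(v) = (v - 21)*(v + (6 - v)) = (-21 + v)*6 = -126 + 6*v)
M(k) = 192 + k
M(N(17)) - R(n(4)) = (192 + (-126 + 6*17)) - 1*7/2 = (192 + (-126 + 102)) - 7/2 = (192 - 24) - 7/2 = 168 - 7/2 = 329/2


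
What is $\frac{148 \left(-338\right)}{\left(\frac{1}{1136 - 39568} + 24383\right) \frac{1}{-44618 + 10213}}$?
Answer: $\frac{13228876414208}{187417491} \approx 70585.0$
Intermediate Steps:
$\frac{148 \left(-338\right)}{\left(\frac{1}{1136 - 39568} + 24383\right) \frac{1}{-44618 + 10213}} = - \frac{50024}{\left(\frac{1}{-38432} + 24383\right) \frac{1}{-34405}} = - \frac{50024}{\left(- \frac{1}{38432} + 24383\right) \left(- \frac{1}{34405}\right)} = - \frac{50024}{\frac{937087455}{38432} \left(- \frac{1}{34405}\right)} = - \frac{50024}{- \frac{187417491}{264450592}} = \left(-50024\right) \left(- \frac{264450592}{187417491}\right) = \frac{13228876414208}{187417491}$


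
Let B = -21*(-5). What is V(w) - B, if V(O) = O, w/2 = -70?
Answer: -245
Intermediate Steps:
w = -140 (w = 2*(-70) = -140)
B = 105
V(w) - B = -140 - 1*105 = -140 - 105 = -245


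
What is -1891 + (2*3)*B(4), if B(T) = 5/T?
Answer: -3767/2 ≈ -1883.5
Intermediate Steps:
-1891 + (2*3)*B(4) = -1891 + (2*3)*(5/4) = -1891 + 6*(5*(¼)) = -1891 + 6*(5/4) = -1891 + 15/2 = -3767/2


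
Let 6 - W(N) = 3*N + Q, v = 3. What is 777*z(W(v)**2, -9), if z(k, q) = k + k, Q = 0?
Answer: 13986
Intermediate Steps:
W(N) = 6 - 3*N (W(N) = 6 - (3*N + 0) = 6 - 3*N)
z(k, q) = 2*k
777*z(W(v)**2, -9) = 777*(2*(6 - 3*3)**2) = 777*(2*(6 - 9)**2) = 777*(2*(-3)**2) = 777*(2*9) = 777*18 = 13986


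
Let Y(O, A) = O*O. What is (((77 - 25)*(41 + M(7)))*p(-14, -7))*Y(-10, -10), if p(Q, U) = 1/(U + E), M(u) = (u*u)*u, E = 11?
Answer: 499200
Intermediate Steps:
M(u) = u³ (M(u) = u²*u = u³)
p(Q, U) = 1/(11 + U) (p(Q, U) = 1/(U + 11) = 1/(11 + U))
Y(O, A) = O²
(((77 - 25)*(41 + M(7)))*p(-14, -7))*Y(-10, -10) = (((77 - 25)*(41 + 7³))/(11 - 7))*(-10)² = ((52*(41 + 343))/4)*100 = ((52*384)*(¼))*100 = (19968*(¼))*100 = 4992*100 = 499200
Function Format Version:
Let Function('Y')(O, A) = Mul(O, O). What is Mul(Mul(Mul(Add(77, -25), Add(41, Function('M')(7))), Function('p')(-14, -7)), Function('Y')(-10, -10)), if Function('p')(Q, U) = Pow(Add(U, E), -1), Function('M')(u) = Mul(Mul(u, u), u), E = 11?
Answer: 499200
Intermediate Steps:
Function('M')(u) = Pow(u, 3) (Function('M')(u) = Mul(Pow(u, 2), u) = Pow(u, 3))
Function('p')(Q, U) = Pow(Add(11, U), -1) (Function('p')(Q, U) = Pow(Add(U, 11), -1) = Pow(Add(11, U), -1))
Function('Y')(O, A) = Pow(O, 2)
Mul(Mul(Mul(Add(77, -25), Add(41, Function('M')(7))), Function('p')(-14, -7)), Function('Y')(-10, -10)) = Mul(Mul(Mul(Add(77, -25), Add(41, Pow(7, 3))), Pow(Add(11, -7), -1)), Pow(-10, 2)) = Mul(Mul(Mul(52, Add(41, 343)), Pow(4, -1)), 100) = Mul(Mul(Mul(52, 384), Rational(1, 4)), 100) = Mul(Mul(19968, Rational(1, 4)), 100) = Mul(4992, 100) = 499200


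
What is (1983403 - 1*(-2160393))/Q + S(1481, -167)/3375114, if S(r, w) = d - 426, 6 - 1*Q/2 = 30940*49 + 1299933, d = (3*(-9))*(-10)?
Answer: -1165555206724/1584046191253 ≈ -0.73581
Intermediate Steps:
d = 270 (d = -27*(-10) = 270)
Q = -5631974 (Q = 12 - 2*(30940*49 + 1299933) = 12 - 2*(1516060 + 1299933) = 12 - 2*2815993 = 12 - 5631986 = -5631974)
S(r, w) = -156 (S(r, w) = 270 - 426 = -156)
(1983403 - 1*(-2160393))/Q + S(1481, -167)/3375114 = (1983403 - 1*(-2160393))/(-5631974) - 156/3375114 = (1983403 + 2160393)*(-1/5631974) - 156*1/3375114 = 4143796*(-1/5631974) - 26/562519 = -2071898/2815987 - 26/562519 = -1165555206724/1584046191253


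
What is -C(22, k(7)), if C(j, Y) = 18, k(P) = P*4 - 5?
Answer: -18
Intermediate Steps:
k(P) = -5 + 4*P (k(P) = 4*P - 5 = -5 + 4*P)
-C(22, k(7)) = -1*18 = -18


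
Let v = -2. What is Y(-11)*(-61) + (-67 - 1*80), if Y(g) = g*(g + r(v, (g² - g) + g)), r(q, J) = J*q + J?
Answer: -88719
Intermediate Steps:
r(q, J) = J + J*q
Y(g) = g*(g - g²) (Y(g) = g*(g + ((g² - g) + g)*(1 - 2)) = g*(g + g²*(-1)) = g*(g - g²))
Y(-11)*(-61) + (-67 - 1*80) = ((-11)²*(1 - 1*(-11)))*(-61) + (-67 - 1*80) = (121*(1 + 11))*(-61) + (-67 - 80) = (121*12)*(-61) - 147 = 1452*(-61) - 147 = -88572 - 147 = -88719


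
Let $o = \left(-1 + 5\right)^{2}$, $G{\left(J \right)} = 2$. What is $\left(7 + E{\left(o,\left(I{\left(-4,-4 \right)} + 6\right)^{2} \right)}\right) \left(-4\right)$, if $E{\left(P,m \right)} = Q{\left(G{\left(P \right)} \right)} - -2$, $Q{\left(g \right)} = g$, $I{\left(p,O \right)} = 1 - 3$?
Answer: $-44$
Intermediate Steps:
$o = 16$ ($o = 4^{2} = 16$)
$I{\left(p,O \right)} = -2$ ($I{\left(p,O \right)} = 1 - 3 = -2$)
$E{\left(P,m \right)} = 4$ ($E{\left(P,m \right)} = 2 - -2 = 2 + 2 = 4$)
$\left(7 + E{\left(o,\left(I{\left(-4,-4 \right)} + 6\right)^{2} \right)}\right) \left(-4\right) = \left(7 + 4\right) \left(-4\right) = 11 \left(-4\right) = -44$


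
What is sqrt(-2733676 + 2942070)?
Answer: sqrt(208394) ≈ 456.50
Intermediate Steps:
sqrt(-2733676 + 2942070) = sqrt(208394)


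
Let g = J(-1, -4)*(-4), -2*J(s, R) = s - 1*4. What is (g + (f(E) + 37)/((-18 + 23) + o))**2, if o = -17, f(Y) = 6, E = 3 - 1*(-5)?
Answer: 26569/144 ≈ 184.51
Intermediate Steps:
E = 8 (E = 3 + 5 = 8)
J(s, R) = 2 - s/2 (J(s, R) = -(s - 1*4)/2 = -(s - 4)/2 = -(-4 + s)/2 = 2 - s/2)
g = -10 (g = (2 - 1/2*(-1))*(-4) = (2 + 1/2)*(-4) = (5/2)*(-4) = -10)
(g + (f(E) + 37)/((-18 + 23) + o))**2 = (-10 + (6 + 37)/((-18 + 23) - 17))**2 = (-10 + 43/(5 - 17))**2 = (-10 + 43/(-12))**2 = (-10 + 43*(-1/12))**2 = (-10 - 43/12)**2 = (-163/12)**2 = 26569/144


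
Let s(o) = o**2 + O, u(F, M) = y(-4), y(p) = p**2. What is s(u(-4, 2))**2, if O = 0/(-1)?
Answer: 65536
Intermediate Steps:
u(F, M) = 16 (u(F, M) = (-4)**2 = 16)
O = 0 (O = 0*(-1) = 0)
s(o) = o**2 (s(o) = o**2 + 0 = o**2)
s(u(-4, 2))**2 = (16**2)**2 = 256**2 = 65536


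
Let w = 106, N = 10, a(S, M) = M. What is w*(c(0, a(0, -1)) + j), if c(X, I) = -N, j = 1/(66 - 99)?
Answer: -35086/33 ≈ -1063.2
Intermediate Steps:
j = -1/33 (j = 1/(-33) = -1/33 ≈ -0.030303)
c(X, I) = -10 (c(X, I) = -1*10 = -10)
w*(c(0, a(0, -1)) + j) = 106*(-10 - 1/33) = 106*(-331/33) = -35086/33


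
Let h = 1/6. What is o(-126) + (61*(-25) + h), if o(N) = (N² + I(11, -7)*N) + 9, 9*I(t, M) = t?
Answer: 85237/6 ≈ 14206.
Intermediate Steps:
I(t, M) = t/9
h = ⅙ ≈ 0.16667
o(N) = 9 + N² + 11*N/9 (o(N) = (N² + ((⅑)*11)*N) + 9 = (N² + 11*N/9) + 9 = 9 + N² + 11*N/9)
o(-126) + (61*(-25) + h) = (9 + (-126)² + (11/9)*(-126)) + (61*(-25) + ⅙) = (9 + 15876 - 154) + (-1525 + ⅙) = 15731 - 9149/6 = 85237/6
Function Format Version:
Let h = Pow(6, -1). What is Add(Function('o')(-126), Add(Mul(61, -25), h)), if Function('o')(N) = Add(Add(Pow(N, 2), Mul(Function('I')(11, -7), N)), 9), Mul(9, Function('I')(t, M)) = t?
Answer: Rational(85237, 6) ≈ 14206.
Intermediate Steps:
Function('I')(t, M) = Mul(Rational(1, 9), t)
h = Rational(1, 6) ≈ 0.16667
Function('o')(N) = Add(9, Pow(N, 2), Mul(Rational(11, 9), N)) (Function('o')(N) = Add(Add(Pow(N, 2), Mul(Mul(Rational(1, 9), 11), N)), 9) = Add(Add(Pow(N, 2), Mul(Rational(11, 9), N)), 9) = Add(9, Pow(N, 2), Mul(Rational(11, 9), N)))
Add(Function('o')(-126), Add(Mul(61, -25), h)) = Add(Add(9, Pow(-126, 2), Mul(Rational(11, 9), -126)), Add(Mul(61, -25), Rational(1, 6))) = Add(Add(9, 15876, -154), Add(-1525, Rational(1, 6))) = Add(15731, Rational(-9149, 6)) = Rational(85237, 6)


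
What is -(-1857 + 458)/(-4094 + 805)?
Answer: -1399/3289 ≈ -0.42536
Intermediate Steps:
-(-1857 + 458)/(-4094 + 805) = -(-1399)/(-3289) = -(-1399)*(-1)/3289 = -1*1399/3289 = -1399/3289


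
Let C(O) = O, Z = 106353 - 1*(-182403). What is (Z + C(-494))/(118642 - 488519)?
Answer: -288262/369877 ≈ -0.77935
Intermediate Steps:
Z = 288756 (Z = 106353 + 182403 = 288756)
(Z + C(-494))/(118642 - 488519) = (288756 - 494)/(118642 - 488519) = 288262/(-369877) = 288262*(-1/369877) = -288262/369877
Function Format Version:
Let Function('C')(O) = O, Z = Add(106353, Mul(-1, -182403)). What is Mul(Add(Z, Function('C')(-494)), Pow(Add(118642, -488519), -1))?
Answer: Rational(-288262, 369877) ≈ -0.77935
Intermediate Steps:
Z = 288756 (Z = Add(106353, 182403) = 288756)
Mul(Add(Z, Function('C')(-494)), Pow(Add(118642, -488519), -1)) = Mul(Add(288756, -494), Pow(Add(118642, -488519), -1)) = Mul(288262, Pow(-369877, -1)) = Mul(288262, Rational(-1, 369877)) = Rational(-288262, 369877)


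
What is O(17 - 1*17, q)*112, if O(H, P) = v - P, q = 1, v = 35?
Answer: 3808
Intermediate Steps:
O(H, P) = 35 - P
O(17 - 1*17, q)*112 = (35 - 1*1)*112 = (35 - 1)*112 = 34*112 = 3808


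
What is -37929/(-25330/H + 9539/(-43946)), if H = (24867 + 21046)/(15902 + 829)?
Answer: 10932723763206/2660655298241 ≈ 4.1090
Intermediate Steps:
H = 45913/16731 ≈ 2.7442
-37929/(-25330/H + 9539/(-43946)) = -37929/(-25330/45913/16731 + 9539/(-43946)) = -37929/(-25330*16731/45913 + 9539*(-1/43946)) = -37929/(-423796230/45913 - 9539/43946) = -37929/(-2660655298241/288241814) = -37929*(-288241814/2660655298241) = 10932723763206/2660655298241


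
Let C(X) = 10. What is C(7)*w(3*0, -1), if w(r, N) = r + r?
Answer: 0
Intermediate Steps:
w(r, N) = 2*r
C(7)*w(3*0, -1) = 10*(2*(3*0)) = 10*(2*0) = 10*0 = 0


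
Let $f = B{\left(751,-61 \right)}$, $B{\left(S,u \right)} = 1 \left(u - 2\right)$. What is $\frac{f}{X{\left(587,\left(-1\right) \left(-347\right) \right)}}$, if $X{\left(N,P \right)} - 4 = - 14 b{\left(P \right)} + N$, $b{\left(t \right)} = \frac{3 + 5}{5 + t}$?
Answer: $- \frac{1386}{12995} \approx -0.10666$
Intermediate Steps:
$b{\left(t \right)} = \frac{8}{5 + t}$
$B{\left(S,u \right)} = -2 + u$ ($B{\left(S,u \right)} = 1 \left(-2 + u\right) = -2 + u$)
$f = -63$ ($f = -2 - 61 = -63$)
$X{\left(N,P \right)} = 4 + N - \frac{112}{5 + P}$ ($X{\left(N,P \right)} = 4 + \left(- 14 \frac{8}{5 + P} + N\right) = 4 + \left(- \frac{112}{5 + P} + N\right) = 4 + \left(N - \frac{112}{5 + P}\right) = 4 + N - \frac{112}{5 + P}$)
$\frac{f}{X{\left(587,\left(-1\right) \left(-347\right) \right)}} = - \frac{63}{\frac{1}{5 - -347} \left(-112 + \left(4 + 587\right) \left(5 - -347\right)\right)} = - \frac{63}{\frac{1}{5 + 347} \left(-112 + 591 \left(5 + 347\right)\right)} = - \frac{63}{\frac{1}{352} \left(-112 + 591 \cdot 352\right)} = - \frac{63}{\frac{1}{352} \left(-112 + 208032\right)} = - \frac{63}{\frac{1}{352} \cdot 207920} = - \frac{63}{\frac{12995}{22}} = \left(-63\right) \frac{22}{12995} = - \frac{1386}{12995}$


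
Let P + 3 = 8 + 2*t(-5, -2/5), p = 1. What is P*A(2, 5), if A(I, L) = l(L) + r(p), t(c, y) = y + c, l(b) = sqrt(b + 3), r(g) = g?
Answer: -29/5 - 58*sqrt(2)/5 ≈ -22.205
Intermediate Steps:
l(b) = sqrt(3 + b)
t(c, y) = c + y
A(I, L) = 1 + sqrt(3 + L) (A(I, L) = sqrt(3 + L) + 1 = 1 + sqrt(3 + L))
P = -29/5 (P = -3 + (8 + 2*(-5 - 2/5)) = -3 + (8 + 2*(-27/5)) = -3 + (8 - 54/5) = -3 - 14/5 = -29/5 ≈ -5.8000)
P*A(2, 5) = -29*(1 + sqrt(3 + 5))/5 = -29*(1 + sqrt(8))/5 = -29*(1 + 2*sqrt(2))/5 = -29/5 - 58*sqrt(2)/5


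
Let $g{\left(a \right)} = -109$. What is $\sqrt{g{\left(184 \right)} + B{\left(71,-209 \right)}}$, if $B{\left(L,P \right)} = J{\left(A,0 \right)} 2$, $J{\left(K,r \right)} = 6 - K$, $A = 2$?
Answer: $i \sqrt{101} \approx 10.05 i$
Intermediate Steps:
$B{\left(L,P \right)} = 8$ ($B{\left(L,P \right)} = \left(6 - 2\right) 2 = 4 \cdot 2 = 8$)
$\sqrt{g{\left(184 \right)} + B{\left(71,-209 \right)}} = \sqrt{-109 + 8} = \sqrt{-101} = i \sqrt{101}$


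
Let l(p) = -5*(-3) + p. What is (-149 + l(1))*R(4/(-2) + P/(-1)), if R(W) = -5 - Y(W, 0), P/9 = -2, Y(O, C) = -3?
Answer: 266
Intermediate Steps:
l(p) = 15 + p
P = -18 (P = 9*(-2) = -18)
R(W) = -2 (R(W) = -5 - 1*(-3) = -5 + 3 = -2)
(-149 + l(1))*R(4/(-2) + P/(-1)) = (-149 + (15 + 1))*(-2) = (-149 + 16)*(-2) = -133*(-2) = 266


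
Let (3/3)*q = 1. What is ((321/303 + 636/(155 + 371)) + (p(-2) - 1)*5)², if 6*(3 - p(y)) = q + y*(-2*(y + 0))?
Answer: 8323450031521/25401346884 ≈ 327.68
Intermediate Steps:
q = 1
p(y) = 17/6 + y²/3 (p(y) = 3 - (1 + y*(-2*(y + 0)))/6 = 3 - (1 + y*(-2*y))/6 = 3 - (1 - 2*y²)/6 = 3 + (-⅙ + y²/3) = 17/6 + y²/3)
((321/303 + 636/(155 + 371)) + (p(-2) - 1)*5)² = ((321/303 + 636/(155 + 371)) + ((17/6 + (⅓)*(-2)²) - 1)*5)² = ((321*(1/303) + 636/526) + ((17/6 + (⅓)*4) - 1)*5)² = ((107/101 + 636*(1/526)) + ((17/6 + 4/3) - 1)*5)² = ((107/101 + 318/263) + (25/6 - 1)*5)² = (60259/26563 + (19/6)*5)² = (60259/26563 + 95/6)² = (2885039/159378)² = 8323450031521/25401346884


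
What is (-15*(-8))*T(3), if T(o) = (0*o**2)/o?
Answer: 0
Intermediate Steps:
T(o) = 0 (T(o) = 0/o = 0)
(-15*(-8))*T(3) = -15*(-8)*0 = 120*0 = 0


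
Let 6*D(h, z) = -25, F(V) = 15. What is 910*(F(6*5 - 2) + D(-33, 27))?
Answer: 29575/3 ≈ 9858.3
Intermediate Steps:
D(h, z) = -25/6 (D(h, z) = (⅙)*(-25) = -25/6)
910*(F(6*5 - 2) + D(-33, 27)) = 910*(15 - 25/6) = 910*(65/6) = 29575/3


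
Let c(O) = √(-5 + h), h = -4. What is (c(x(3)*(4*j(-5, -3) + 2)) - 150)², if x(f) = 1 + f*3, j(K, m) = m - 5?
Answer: 22491 - 900*I ≈ 22491.0 - 900.0*I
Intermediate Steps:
j(K, m) = -5 + m
x(f) = 1 + 3*f
c(O) = 3*I (c(O) = √(-5 - 4) = √(-9) = 3*I)
(c(x(3)*(4*j(-5, -3) + 2)) - 150)² = (3*I - 150)² = (-150 + 3*I)²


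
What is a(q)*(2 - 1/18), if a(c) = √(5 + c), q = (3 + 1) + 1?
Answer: 35*√10/18 ≈ 6.1489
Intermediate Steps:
q = 5 (q = 4 + 1 = 5)
a(q)*(2 - 1/18) = √(5 + 5)*(2 - 1/18) = √10*(2 - 1/18) = √10*(35/18) = 35*√10/18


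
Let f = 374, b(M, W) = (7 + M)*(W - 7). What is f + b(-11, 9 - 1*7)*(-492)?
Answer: -9466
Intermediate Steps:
b(M, W) = (-7 + W)*(7 + M) (b(M, W) = (7 + M)*(-7 + W) = (-7 + W)*(7 + M))
f + b(-11, 9 - 1*7)*(-492) = 374 + (-49 - 7*(-11) + 7*(9 - 1*7) - 11*(9 - 1*7))*(-492) = 374 + (-49 + 77 + 7*(9 - 7) - 11*(9 - 7))*(-492) = 374 + (-49 + 77 + 7*2 - 11*2)*(-492) = 374 + (-49 + 77 + 14 - 22)*(-492) = 374 + 20*(-492) = 374 - 9840 = -9466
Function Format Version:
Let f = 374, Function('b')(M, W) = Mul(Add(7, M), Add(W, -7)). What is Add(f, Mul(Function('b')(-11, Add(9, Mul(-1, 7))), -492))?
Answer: -9466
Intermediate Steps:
Function('b')(M, W) = Mul(Add(-7, W), Add(7, M)) (Function('b')(M, W) = Mul(Add(7, M), Add(-7, W)) = Mul(Add(-7, W), Add(7, M)))
Add(f, Mul(Function('b')(-11, Add(9, Mul(-1, 7))), -492)) = Add(374, Mul(Add(-49, Mul(-7, -11), Mul(7, Add(9, Mul(-1, 7))), Mul(-11, Add(9, Mul(-1, 7)))), -492)) = Add(374, Mul(Add(-49, 77, Mul(7, Add(9, -7)), Mul(-11, Add(9, -7))), -492)) = Add(374, Mul(Add(-49, 77, Mul(7, 2), Mul(-11, 2)), -492)) = Add(374, Mul(Add(-49, 77, 14, -22), -492)) = Add(374, Mul(20, -492)) = Add(374, -9840) = -9466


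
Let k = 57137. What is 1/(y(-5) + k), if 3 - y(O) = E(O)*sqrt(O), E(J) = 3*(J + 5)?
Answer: 1/57140 ≈ 1.7501e-5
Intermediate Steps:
E(J) = 15 + 3*J (E(J) = 3*(5 + J) = 15 + 3*J)
y(O) = 3 - sqrt(O)*(15 + 3*O) (y(O) = 3 - (15 + 3*O)*sqrt(O) = 3 - sqrt(O)*(15 + 3*O))
1/(y(-5) + k) = 1/((3 - 3*sqrt(-5)*(5 - 5)) + 57137) = 1/((3 - 3*I*sqrt(5)*0) + 57137) = 1/((3 + 0) + 57137) = 1/(3 + 57137) = 1/57140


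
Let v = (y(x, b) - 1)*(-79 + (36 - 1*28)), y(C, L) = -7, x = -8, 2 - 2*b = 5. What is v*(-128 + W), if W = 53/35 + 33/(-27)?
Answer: -22849504/315 ≈ -72538.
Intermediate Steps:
b = -3/2 (b = 1 - ½*5 = 1 - 5/2 = -3/2 ≈ -1.5000)
W = 92/315 (W = 53*(1/35) + 33*(-1/27) = 53/35 - 11/9 = 92/315 ≈ 0.29206)
v = 568 (v = (-7 - 1)*(-79 + (36 - 1*28)) = -8*(-79 + (36 - 28)) = -8*(-79 + 8) = -8*(-71) = 568)
v*(-128 + W) = 568*(-128 + 92/315) = 568*(-40228/315) = -22849504/315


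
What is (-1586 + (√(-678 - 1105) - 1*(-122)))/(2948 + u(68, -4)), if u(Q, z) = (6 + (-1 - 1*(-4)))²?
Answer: -1464/3029 + I*√1783/3029 ≈ -0.48333 + 0.01394*I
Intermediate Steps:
u(Q, z) = 81 (u(Q, z) = (6 + (-1 + 4))² = (6 + 3)² = 9² = 81)
(-1586 + (√(-678 - 1105) - 1*(-122)))/(2948 + u(68, -4)) = (-1586 + (√(-678 - 1105) - 1*(-122)))/(2948 + 81) = (-1586 + (√(-1783) + 122))/3029 = (-1586 + (I*√1783 + 122))*(1/3029) = (-1586 + (122 + I*√1783))*(1/3029) = (-1464 + I*√1783)*(1/3029) = -1464/3029 + I*√1783/3029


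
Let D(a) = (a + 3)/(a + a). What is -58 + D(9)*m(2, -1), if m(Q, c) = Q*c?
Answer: -178/3 ≈ -59.333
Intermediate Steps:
D(a) = (3 + a)/(2*a) (D(a) = (3 + a)/((2*a)) = (3 + a)*(1/(2*a)) = (3 + a)/(2*a))
-58 + D(9)*m(2, -1) = -58 + ((½)*(3 + 9)/9)*(2*(-1)) = -58 + ((½)*(⅑)*12)*(-2) = -58 + (⅔)*(-2) = -58 - 4/3 = -178/3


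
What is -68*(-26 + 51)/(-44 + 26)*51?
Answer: 14450/3 ≈ 4816.7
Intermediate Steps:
-68*(-26 + 51)/(-44 + 26)*51 = -1700/(-18)*51 = -1700*(-1)/18*51 = -68*(-25/18)*51 = (850/9)*51 = 14450/3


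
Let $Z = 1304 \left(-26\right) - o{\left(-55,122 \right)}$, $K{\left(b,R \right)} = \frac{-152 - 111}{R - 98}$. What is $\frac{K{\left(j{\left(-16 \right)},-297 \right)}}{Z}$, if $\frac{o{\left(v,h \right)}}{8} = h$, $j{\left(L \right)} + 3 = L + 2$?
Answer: $- \frac{263}{13777600} \approx -1.9089 \cdot 10^{-5}$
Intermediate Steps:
$j{\left(L \right)} = -1 + L$ ($j{\left(L \right)} = -3 + \left(L + 2\right) = -3 + \left(2 + L\right) = -1 + L$)
$K{\left(b,R \right)} = - \frac{263}{-98 + R}$
$o{\left(v,h \right)} = 8 h$
$Z = -34880$ ($Z = 1304 \left(-26\right) - 8 \cdot 122 = -33904 - 976 = -34880$)
$\frac{K{\left(j{\left(-16 \right)},-297 \right)}}{Z} = \frac{\left(-263\right) \frac{1}{-98 - 297}}{-34880} = - \frac{263}{-395} \left(- \frac{1}{34880}\right) = \left(-263\right) \left(- \frac{1}{395}\right) \left(- \frac{1}{34880}\right) = \frac{263}{395} \left(- \frac{1}{34880}\right) = - \frac{263}{13777600}$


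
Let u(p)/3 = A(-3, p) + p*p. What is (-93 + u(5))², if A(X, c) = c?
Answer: 9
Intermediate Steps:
u(p) = 3*p + 3*p² (u(p) = 3*(p + p*p) = 3*(p + p²) = 3*p + 3*p²)
(-93 + u(5))² = (-93 + 3*5*(1 + 5))² = (-93 + 3*5*6)² = (-93 + 90)² = (-3)² = 9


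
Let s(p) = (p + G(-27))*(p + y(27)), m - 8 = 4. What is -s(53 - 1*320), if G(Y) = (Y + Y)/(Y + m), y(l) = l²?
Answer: 608454/5 ≈ 1.2169e+5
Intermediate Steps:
m = 12 (m = 8 + 4 = 12)
G(Y) = 2*Y/(12 + Y) (G(Y) = (Y + Y)/(Y + 12) = (2*Y)/(12 + Y) = 2*Y/(12 + Y))
s(p) = (729 + p)*(18/5 + p) (s(p) = (p + 2*(-27)/(12 - 27))*(p + 27²) = (p + 2*(-27)/(-15))*(p + 729) = (p + 2*(-27)*(-1/15))*(729 + p) = (p + 18/5)*(729 + p) = (18/5 + p)*(729 + p) = (729 + p)*(18/5 + p))
-s(53 - 1*320) = -(13122/5 + (53 - 1*320)² + 3663*(53 - 1*320)/5) = -(13122/5 + (53 - 320)² + 3663*(53 - 320)/5) = -(13122/5 + (-267)² + (3663/5)*(-267)) = -(13122/5 + 71289 - 978021/5) = -1*(-608454/5) = 608454/5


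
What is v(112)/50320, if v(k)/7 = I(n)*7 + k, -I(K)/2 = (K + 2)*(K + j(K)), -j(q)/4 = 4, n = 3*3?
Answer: 49/296 ≈ 0.16554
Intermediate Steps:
n = 9
j(q) = -16 (j(q) = -4*4 = -16)
I(K) = -2*(-16 + K)*(2 + K) (I(K) = -2*(K + 2)*(K - 16) = -2*(2 + K)*(-16 + K) = -2*(-16 + K)*(2 + K))
v(k) = 7546 + 7*k (v(k) = 7*((64 - 2*9² + 28*9)*7 + k) = 7*((64 - 2*81 + 252)*7 + k) = 7*((64 - 162 + 252)*7 + k) = 7*(154*7 + k) = 7*(1078 + k) = 7546 + 7*k)
v(112)/50320 = (7546 + 7*112)/50320 = (7546 + 784)*(1/50320) = 8330*(1/50320) = 49/296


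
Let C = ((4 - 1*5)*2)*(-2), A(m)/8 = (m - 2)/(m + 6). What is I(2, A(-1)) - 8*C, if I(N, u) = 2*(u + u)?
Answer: -256/5 ≈ -51.200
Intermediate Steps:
A(m) = 8*(-2 + m)/(6 + m) (A(m) = 8*((m - 2)/(m + 6)) = 8*((-2 + m)/(6 + m)) = 8*(-2 + m)/(6 + m))
I(N, u) = 4*u (I(N, u) = 2*(2*u) = 4*u)
C = 4 (C = ((4 - 5)*2)*(-2) = -1*2*(-2) = -2*(-2) = 4)
I(2, A(-1)) - 8*C = 4*(8*(-2 - 1)/(6 - 1)) - 8*4 = 4*(8*(-3)/5) - 32 = 4*(8*(⅕)*(-3)) - 32 = 4*(-24/5) - 32 = -96/5 - 32 = -256/5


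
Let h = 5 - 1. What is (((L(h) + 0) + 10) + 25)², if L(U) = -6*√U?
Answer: 529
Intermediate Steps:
h = 4
(((L(h) + 0) + 10) + 25)² = (((-6*√4 + 0) + 10) + 25)² = (((-6*2 + 0) + 10) + 25)² = (((-12 + 0) + 10) + 25)² = ((-12 + 10) + 25)² = (-2 + 25)² = 23² = 529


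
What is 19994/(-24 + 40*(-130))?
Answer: -9997/2612 ≈ -3.8273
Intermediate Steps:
19994/(-24 + 40*(-130)) = 19994/(-24 - 5200) = 19994/(-5224) = 19994*(-1/5224) = -9997/2612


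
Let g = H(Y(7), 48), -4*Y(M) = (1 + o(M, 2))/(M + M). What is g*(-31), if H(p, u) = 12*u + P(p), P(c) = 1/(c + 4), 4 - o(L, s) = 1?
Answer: -982514/55 ≈ -17864.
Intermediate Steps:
o(L, s) = 3 (o(L, s) = 4 - 1*1 = 4 - 1 = 3)
P(c) = 1/(4 + c)
Y(M) = -1/(2*M) (Y(M) = -(1 + 3)/(4*(M + M)) = -1/(2*M))
H(p, u) = 1/(4 + p) + 12*u (H(p, u) = 12*u + 1/(4 + p) = 1/(4 + p) + 12*u)
g = 31694/55 (g = (1 + 12*48*(4 - ½/7))/(4 - ½/7) = (1 + 12*48*(4 - ½*⅐))/(4 - ½*⅐) = (1 + 12*48*(4 - 1/14))/(4 - 1/14) = (1 + 12*48*(55/14))/(55/14) = 14*(1 + 15840/7)/55 = (14/55)*(15847/7) = 31694/55 ≈ 576.25)
g*(-31) = (31694/55)*(-31) = -982514/55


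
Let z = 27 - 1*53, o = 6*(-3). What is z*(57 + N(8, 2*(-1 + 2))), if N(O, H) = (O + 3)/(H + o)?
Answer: -11713/8 ≈ -1464.1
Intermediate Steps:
o = -18
N(O, H) = (3 + O)/(-18 + H) (N(O, H) = (O + 3)/(H - 18) = (3 + O)/(-18 + H))
z = -26 (z = 27 - 53 = -26)
z*(57 + N(8, 2*(-1 + 2))) = -26*(57 + (3 + 8)/(-18 + 2*(-1 + 2))) = -26*(57 + 11/(-18 + 2*1)) = -26*(57 + 11/(-18 + 2)) = -26*(57 + 11/(-16)) = -26*(57 - 1/16*11) = -26*(57 - 11/16) = -26*901/16 = -11713/8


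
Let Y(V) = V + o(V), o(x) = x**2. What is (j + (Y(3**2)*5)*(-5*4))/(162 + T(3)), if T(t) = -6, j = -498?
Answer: -1583/26 ≈ -60.885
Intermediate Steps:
Y(V) = V + V**2
(j + (Y(3**2)*5)*(-5*4))/(162 + T(3)) = (-498 + ((3**2*(1 + 3**2))*5)*(-5*4))/(162 - 6) = (-498 + ((9*(1 + 9))*5)*(-20))/156 = (-498 + ((9*10)*5)*(-20))*(1/156) = (-498 + (90*5)*(-20))*(1/156) = (-498 + 450*(-20))*(1/156) = (-498 - 9000)*(1/156) = -9498*1/156 = -1583/26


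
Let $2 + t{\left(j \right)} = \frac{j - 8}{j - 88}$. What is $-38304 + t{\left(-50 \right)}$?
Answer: $- \frac{2643085}{69} \approx -38306.0$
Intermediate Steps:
$t{\left(j \right)} = -2 + \frac{-8 + j}{-88 + j}$ ($t{\left(j \right)} = -2 + \frac{j - 8}{j - 88} = -2 + \frac{-8 + j}{-88 + j}$)
$-38304 + t{\left(-50 \right)} = -38304 + \frac{168 - -50}{-88 - 50} = -38304 + \frac{168 + 50}{-138} = -38304 - \frac{109}{69} = - \frac{2643085}{69}$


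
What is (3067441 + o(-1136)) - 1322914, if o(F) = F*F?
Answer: 3035023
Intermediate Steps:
o(F) = F²
(3067441 + o(-1136)) - 1322914 = (3067441 + (-1136)²) - 1322914 = (3067441 + 1290496) - 1322914 = 4357937 - 1322914 = 3035023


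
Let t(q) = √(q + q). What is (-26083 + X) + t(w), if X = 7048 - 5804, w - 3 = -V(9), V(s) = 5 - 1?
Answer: -24839 + I*√2 ≈ -24839.0 + 1.4142*I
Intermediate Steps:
V(s) = 4
w = -1 (w = 3 - 1*4 = 3 - 4 = -1)
t(q) = √2*√q (t(q) = √(2*q) = √2*√q)
X = 1244
(-26083 + X) + t(w) = (-26083 + 1244) + √2*√(-1) = -24839 + √2*I = -24839 + I*√2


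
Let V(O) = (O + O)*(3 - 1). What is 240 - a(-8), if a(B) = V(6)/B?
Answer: 243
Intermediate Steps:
V(O) = 4*O (V(O) = (2*O)*2 = 4*O)
a(B) = 24/B (a(B) = (4*6)/B = 24/B)
240 - a(-8) = 240 - 24/(-8) = 240 - 24*(-1)/8 = 240 - 1*(-3) = 240 + 3 = 243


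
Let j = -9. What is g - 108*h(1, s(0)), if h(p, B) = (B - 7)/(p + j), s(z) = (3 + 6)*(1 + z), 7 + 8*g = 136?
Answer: 345/8 ≈ 43.125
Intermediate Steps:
g = 129/8 (g = -7/8 + (1/8)*136 = -7/8 + 17 = 129/8 ≈ 16.125)
s(z) = 9 + 9*z (s(z) = 9*(1 + z) = 9 + 9*z)
h(p, B) = (-7 + B)/(-9 + p) (h(p, B) = (B - 7)/(p - 9) = (-7 + B)/(-9 + p))
g - 108*h(1, s(0)) = 129/8 - 108*(-7 + (9 + 9*0))/(-9 + 1) = 129/8 - 108*(-7 + (9 + 0))/(-8) = 129/8 - (-27)*(-7 + 9)/2 = 129/8 - (-27)*2/2 = 129/8 - 108*(-1/4) = 129/8 + 27 = 345/8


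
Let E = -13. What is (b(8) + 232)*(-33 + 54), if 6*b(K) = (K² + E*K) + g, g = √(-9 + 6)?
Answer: 4732 + 7*I*√3/2 ≈ 4732.0 + 6.0622*I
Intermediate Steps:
g = I*√3 (g = √(-3) = I*√3 ≈ 1.732*I)
b(K) = -13*K/6 + K²/6 + I*√3/6 (b(K) = ((K² - 13*K) + I*√3)/6 = (K² - 13*K + I*√3)/6 = -13*K/6 + K²/6 + I*√3/6)
(b(8) + 232)*(-33 + 54) = ((-13/6*8 + (⅙)*8² + I*√3/6) + 232)*(-33 + 54) = ((-52/3 + (⅙)*64 + I*√3/6) + 232)*21 = ((-52/3 + 32/3 + I*√3/6) + 232)*21 = ((-20/3 + I*√3/6) + 232)*21 = (676/3 + I*√3/6)*21 = 4732 + 7*I*√3/2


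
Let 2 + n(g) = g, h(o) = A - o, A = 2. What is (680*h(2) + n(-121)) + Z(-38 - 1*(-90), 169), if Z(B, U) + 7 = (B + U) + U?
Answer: 260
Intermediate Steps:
h(o) = 2 - o
n(g) = -2 + g
Z(B, U) = -7 + B + 2*U (Z(B, U) = -7 + ((B + U) + U) = -7 + (B + 2*U) = -7 + B + 2*U)
(680*h(2) + n(-121)) + Z(-38 - 1*(-90), 169) = (680*(2 - 1*2) + (-2 - 121)) + (-7 + (-38 - 1*(-90)) + 2*169) = (680*(2 - 2) - 123) + (-7 + (-38 + 90) + 338) = (680*0 - 123) + (-7 + 52 + 338) = (0 - 123) + 383 = -123 + 383 = 260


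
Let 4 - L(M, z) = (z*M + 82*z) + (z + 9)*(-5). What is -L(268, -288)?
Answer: -99409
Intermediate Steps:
L(M, z) = 49 - 77*z - M*z (L(M, z) = 4 - ((z*M + 82*z) + (z + 9)*(-5)) = 4 - ((M*z + 82*z) + (9 + z)*(-5)) = 4 - ((82*z + M*z) + (-45 - 5*z)) = 4 - (-45 + 77*z + M*z) = 4 + (45 - 77*z - M*z) = 49 - 77*z - M*z)
-L(268, -288) = -(49 - 77*(-288) - 1*268*(-288)) = -(49 + 22176 + 77184) = -1*99409 = -99409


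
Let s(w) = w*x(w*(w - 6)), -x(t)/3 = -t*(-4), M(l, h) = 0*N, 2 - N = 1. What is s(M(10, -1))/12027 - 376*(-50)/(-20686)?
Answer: -9400/10343 ≈ -0.90883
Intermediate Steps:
N = 1 (N = 2 - 1*1 = 2 - 1 = 1)
M(l, h) = 0 (M(l, h) = 0*1 = 0)
x(t) = -12*t (x(t) = -3*(-t)*(-4) = -12*t)
s(w) = -12*w**2*(-6 + w) (s(w) = w*(-12*w*(w - 6)) = w*(-12*w*(-6 + w)) = -12*w**2*(-6 + w))
s(M(10, -1))/12027 - 376*(-50)/(-20686) = (12*0**2*(6 - 1*0))/12027 - 376*(-50)/(-20686) = (12*0*(6 + 0))*(1/12027) + 18800*(-1/20686) = (12*0*6)*(1/12027) - 9400/10343 = 0*(1/12027) - 9400/10343 = 0 - 9400/10343 = -9400/10343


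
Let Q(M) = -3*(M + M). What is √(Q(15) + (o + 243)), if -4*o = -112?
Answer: √181 ≈ 13.454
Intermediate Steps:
o = 28 (o = -¼*(-112) = 28)
Q(M) = -6*M
√(Q(15) + (o + 243)) = √(-6*15 + (28 + 243)) = √(-90 + 271) = √181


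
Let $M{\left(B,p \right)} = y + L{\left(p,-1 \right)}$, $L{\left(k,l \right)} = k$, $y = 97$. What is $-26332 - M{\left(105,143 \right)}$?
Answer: $-26572$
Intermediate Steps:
$M{\left(B,p \right)} = 97 + p$
$-26332 - M{\left(105,143 \right)} = -26332 - \left(97 + 143\right) = -26332 - 240 = -26572$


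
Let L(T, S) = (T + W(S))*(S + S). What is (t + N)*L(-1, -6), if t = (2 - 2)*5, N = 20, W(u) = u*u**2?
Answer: 52080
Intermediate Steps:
W(u) = u**3
L(T, S) = 2*S*(T + S**3) (L(T, S) = (T + S**3)*(S + S) = (T + S**3)*(2*S) = 2*S*(T + S**3))
t = 0 (t = 0*5 = 0)
(t + N)*L(-1, -6) = (0 + 20)*(2*(-6)*(-1 + (-6)**3)) = 20*(2*(-6)*(-1 - 216)) = 20*(2*(-6)*(-217)) = 20*2604 = 52080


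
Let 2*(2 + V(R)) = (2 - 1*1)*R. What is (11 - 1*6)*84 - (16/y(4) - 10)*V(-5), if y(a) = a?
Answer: 393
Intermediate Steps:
V(R) = -2 + R/2 (V(R) = -2 + ((2 - 1*1)*R)/2 = -2 + ((2 - 1)*R)/2 = -2 + (1*R)/2 = -2 + R/2)
(11 - 1*6)*84 - (16/y(4) - 10)*V(-5) = (11 - 1*6)*84 - (16/4 - 10)*(-2 + (½)*(-5)) = (11 - 6)*84 - (16*(¼) - 10)*(-2 - 5/2) = 5*84 - (4 - 10)*(-9)/2 = 420 - (-6)*(-9)/2 = 420 - 1*27 = 420 - 27 = 393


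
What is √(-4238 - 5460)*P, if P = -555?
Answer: -555*I*√9698 ≈ -54656.0*I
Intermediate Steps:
√(-4238 - 5460)*P = √(-4238 - 5460)*(-555) = √(-9698)*(-555) = (I*√9698)*(-555) = -555*I*√9698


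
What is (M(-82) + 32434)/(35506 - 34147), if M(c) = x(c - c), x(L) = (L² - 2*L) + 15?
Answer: 32449/1359 ≈ 23.877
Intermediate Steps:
x(L) = 15 + L² - 2*L
M(c) = 15 (M(c) = 15 + (c - c)² - 2*(c - c) = 15 + 0² - 2*0 = 15 + 0 + 0 = 15)
(M(-82) + 32434)/(35506 - 34147) = (15 + 32434)/(35506 - 34147) = 32449/1359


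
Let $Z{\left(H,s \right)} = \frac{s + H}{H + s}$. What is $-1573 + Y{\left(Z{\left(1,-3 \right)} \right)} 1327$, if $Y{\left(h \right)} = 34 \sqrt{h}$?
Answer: $43545$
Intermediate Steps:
$Z{\left(H,s \right)} = 1$ ($Z{\left(H,s \right)} = \frac{H + s}{H + s} = 1$)
$-1573 + Y{\left(Z{\left(1,-3 \right)} \right)} 1327 = -1573 + 34 \sqrt{1} \cdot 1327 = -1573 + 34 \cdot 1 \cdot 1327 = -1573 + 34 \cdot 1327 = -1573 + 45118 = 43545$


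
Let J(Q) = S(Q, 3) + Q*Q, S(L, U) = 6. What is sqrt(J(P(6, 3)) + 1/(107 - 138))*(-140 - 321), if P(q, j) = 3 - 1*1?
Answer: -461*sqrt(9579)/31 ≈ -1455.5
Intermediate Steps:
P(q, j) = 2 (P(q, j) = 3 - 1 = 2)
J(Q) = 6 + Q**2 (J(Q) = 6 + Q*Q = 6 + Q**2)
sqrt(J(P(6, 3)) + 1/(107 - 138))*(-140 - 321) = sqrt((6 + 2**2) + 1/(107 - 138))*(-140 - 321) = sqrt((6 + 4) + 1/(-31))*(-461) = sqrt(10 - 1/31)*(-461) = sqrt(309/31)*(-461) = (sqrt(9579)/31)*(-461) = -461*sqrt(9579)/31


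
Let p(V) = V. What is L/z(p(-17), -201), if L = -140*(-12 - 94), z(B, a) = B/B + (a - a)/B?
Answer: 14840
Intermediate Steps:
z(B, a) = 1 (z(B, a) = 1 + 0/B = 1 + 0 = 1)
L = 14840 (L = -140*(-106) = 14840)
L/z(p(-17), -201) = 14840/1 = 14840*1 = 14840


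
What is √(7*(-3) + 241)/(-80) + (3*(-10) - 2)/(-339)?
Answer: 32/339 - √55/40 ≈ -0.091010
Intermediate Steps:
√(7*(-3) + 241)/(-80) + (3*(-10) - 2)/(-339) = √(-21 + 241)*(-1/80) + (-30 - 2)*(-1/339) = √220*(-1/80) - 32*(-1/339) = (2*√55)*(-1/80) + 32/339 = -√55/40 + 32/339 = 32/339 - √55/40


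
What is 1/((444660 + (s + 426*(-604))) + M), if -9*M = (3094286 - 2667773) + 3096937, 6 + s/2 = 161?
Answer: -9/1834456 ≈ -4.9061e-6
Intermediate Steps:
s = 310 (s = -12 + 2*161 = -12 + 322 = 310)
M = -3523450/9 (M = -((3094286 - 2667773) + 3096937)/9 = -(426513 + 3096937)/9 = -1/9*3523450 = -3523450/9 ≈ -3.9149e+5)
1/((444660 + (s + 426*(-604))) + M) = 1/((444660 + (310 + 426*(-604))) - 3523450/9) = 1/((444660 + (310 - 257304)) - 3523450/9) = 1/((444660 - 256994) - 3523450/9) = 1/(187666 - 3523450/9) = 1/(-1834456/9) = -9/1834456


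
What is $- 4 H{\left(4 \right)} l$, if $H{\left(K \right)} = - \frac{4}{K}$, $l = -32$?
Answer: $-128$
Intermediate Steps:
$- 4 H{\left(4 \right)} l = - 4 \left(- \frac{4}{4}\right) \left(-32\right) = - 4 \left(\left(-4\right) \frac{1}{4}\right) \left(-32\right) = \left(-4\right) \left(-1\right) \left(-32\right) = 4 \left(-32\right) = -128$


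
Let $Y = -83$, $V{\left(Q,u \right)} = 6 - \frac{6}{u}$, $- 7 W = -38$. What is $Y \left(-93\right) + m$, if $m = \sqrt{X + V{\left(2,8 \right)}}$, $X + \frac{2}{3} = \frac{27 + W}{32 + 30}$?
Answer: $7719 + \frac{\sqrt{8656347}}{1302} \approx 7721.3$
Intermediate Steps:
$W = \frac{38}{7}$ ($W = \left(- \frac{1}{7}\right) \left(-38\right) = \frac{38}{7} \approx 5.4286$)
$X = - \frac{187}{1302}$ ($X = - \frac{2}{3} + \frac{27 + \frac{38}{7}}{32 + 30} = - \frac{2}{3} + \frac{227}{7 \cdot 62} = - \frac{2}{3} + \frac{227}{7} \cdot \frac{1}{62} = - \frac{2}{3} + \frac{227}{434} = - \frac{187}{1302} \approx -0.14363$)
$V{\left(Q,u \right)} = 6 - \frac{6}{u}$
$m = \frac{\sqrt{8656347}}{1302}$ ($m = \sqrt{- \frac{187}{1302} + \left(6 - \frac{6}{8}\right)} = \sqrt{- \frac{187}{1302} + \left(6 - \frac{3}{4}\right)} = \sqrt{- \frac{187}{1302} + \frac{21}{4}} = \sqrt{\frac{13297}{2604}} = \frac{\sqrt{8656347}}{1302} \approx 2.2597$)
$Y \left(-93\right) + m = \left(-83\right) \left(-93\right) + \frac{\sqrt{8656347}}{1302} = 7719 + \frac{\sqrt{8656347}}{1302}$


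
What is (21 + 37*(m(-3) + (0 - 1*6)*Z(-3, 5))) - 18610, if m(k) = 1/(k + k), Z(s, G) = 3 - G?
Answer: -108907/6 ≈ -18151.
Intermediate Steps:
m(k) = 1/(2*k)
(21 + 37*(m(-3) + (0 - 1*6)*Z(-3, 5))) - 18610 = (21 + 37*((1/2)/(-3) + (0 - 1*6)*(3 - 1*5))) - 18610 = (21 + 37*((1/2)*(-1/3) + (0 - 6)*(3 - 5))) - 18610 = (21 + 37*(-1/6 - 6*(-2))) - 18610 = (21 + 37*(-1/6 + 12)) - 18610 = (21 + 37*(71/6)) - 18610 = (21 + 2627/6) - 18610 = 2753/6 - 18610 = -108907/6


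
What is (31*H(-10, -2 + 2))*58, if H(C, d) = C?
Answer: -17980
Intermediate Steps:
(31*H(-10, -2 + 2))*58 = (31*(-10))*58 = -310*58 = -17980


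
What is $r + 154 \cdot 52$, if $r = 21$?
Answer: $8029$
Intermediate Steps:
$r + 154 \cdot 52 = 21 + 154 \cdot 52 = 21 + 8008 = 8029$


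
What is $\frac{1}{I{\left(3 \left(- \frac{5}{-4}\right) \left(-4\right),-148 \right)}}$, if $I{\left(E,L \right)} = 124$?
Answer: $\frac{1}{124} \approx 0.0080645$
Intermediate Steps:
$\frac{1}{I{\left(3 \left(- \frac{5}{-4}\right) \left(-4\right),-148 \right)}} = \frac{1}{124}$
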